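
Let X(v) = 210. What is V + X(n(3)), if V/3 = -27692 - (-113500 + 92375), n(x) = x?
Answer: -19491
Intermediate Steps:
V = -19701 (V = 3*(-27692 - (-113500 + 92375)) = 3*(-27692 - 1*(-21125)) = 3*(-27692 + 21125) = 3*(-6567) = -19701)
V + X(n(3)) = -19701 + 210 = -19491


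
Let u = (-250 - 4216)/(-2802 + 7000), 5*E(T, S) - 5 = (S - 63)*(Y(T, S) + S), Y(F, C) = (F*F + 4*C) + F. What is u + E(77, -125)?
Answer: -2123407842/10495 ≈ -2.0233e+5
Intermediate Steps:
Y(F, C) = F + F² + 4*C (Y(F, C) = (F² + 4*C) + F = F + F² + 4*C)
E(T, S) = 1 + (-63 + S)*(T + T² + 5*S)/5 (E(T, S) = 1 + ((S - 63)*((T + T² + 4*S) + S))/5 = 1 + ((-63 + S)*(T + T² + 5*S))/5 = 1 + (-63 + S)*(T + T² + 5*S)/5)
u = -2233/2099 (u = -4466/4198 = -4466*1/4198 = -2233/2099 ≈ -1.0638)
u + E(77, -125) = -2233/2099 + (1 + (-125)² - 63*(-125) - 63/5*77 - 63/5*77² + (⅕)*(-125)*77 + (⅕)*(-125)*77²) = -2233/2099 + (1 + 15625 + 7875 - 4851/5 - 63/5*5929 - 1925 + (⅕)*(-125)*5929) = -2233/2099 + (1 + 15625 + 7875 - 4851/5 - 373527/5 - 1925 - 148225) = -2233/2099 - 1011623/5 = -2123407842/10495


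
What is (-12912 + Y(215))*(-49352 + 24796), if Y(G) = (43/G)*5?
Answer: 317042516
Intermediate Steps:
Y(G) = 215/G
(-12912 + Y(215))*(-49352 + 24796) = (-12912 + 215/215)*(-49352 + 24796) = (-12912 + 215*(1/215))*(-24556) = (-12912 + 1)*(-24556) = -12911*(-24556) = 317042516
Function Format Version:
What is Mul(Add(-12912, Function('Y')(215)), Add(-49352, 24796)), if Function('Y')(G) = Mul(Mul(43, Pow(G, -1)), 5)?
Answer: 317042516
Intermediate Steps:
Function('Y')(G) = Mul(215, Pow(G, -1))
Mul(Add(-12912, Function('Y')(215)), Add(-49352, 24796)) = Mul(Add(-12912, Mul(215, Pow(215, -1))), Add(-49352, 24796)) = Mul(Add(-12912, Mul(215, Rational(1, 215))), -24556) = Mul(Add(-12912, 1), -24556) = Mul(-12911, -24556) = 317042516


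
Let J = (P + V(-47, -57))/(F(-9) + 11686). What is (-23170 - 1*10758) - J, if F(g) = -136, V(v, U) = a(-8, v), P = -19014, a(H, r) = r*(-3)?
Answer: -130616509/3850 ≈ -33926.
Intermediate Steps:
a(H, r) = -3*r
V(v, U) = -3*v
J = -6291/3850 (J = (-19014 - 3*(-47))/(-136 + 11686) = (-19014 + 141)/11550 = -18873*1/11550 = -6291/3850 ≈ -1.6340)
(-23170 - 1*10758) - J = (-23170 - 1*10758) - 1*(-6291/3850) = (-23170 - 10758) + 6291/3850 = -33928 + 6291/3850 = -130616509/3850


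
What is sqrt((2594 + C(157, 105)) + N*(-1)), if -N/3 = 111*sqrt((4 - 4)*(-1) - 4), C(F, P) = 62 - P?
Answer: sqrt(2551 + 666*I) ≈ 50.929 + 6.5385*I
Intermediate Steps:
N = -666*I (N = -333*sqrt((4 - 4)*(-1) - 4) = -333*sqrt(0*(-1) - 4) = -333*sqrt(0 - 4) = -333*sqrt(-4) = -333*2*I = -666*I ≈ -666.0*I)
sqrt((2594 + C(157, 105)) + N*(-1)) = sqrt((2594 + (62 - 1*105)) - 666*I*(-1)) = sqrt((2594 + (62 - 105)) + 666*I) = sqrt((2594 - 43) + 666*I) = sqrt(2551 + 666*I)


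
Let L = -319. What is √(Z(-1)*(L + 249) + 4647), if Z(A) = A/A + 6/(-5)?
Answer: √4661 ≈ 68.271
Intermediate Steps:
Z(A) = -⅕ (Z(A) = 1 + 6*(-⅕) = 1 - 6/5 = -⅕)
√(Z(-1)*(L + 249) + 4647) = √(-(-319 + 249)/5 + 4647) = √(-⅕*(-70) + 4647) = √(14 + 4647) = √4661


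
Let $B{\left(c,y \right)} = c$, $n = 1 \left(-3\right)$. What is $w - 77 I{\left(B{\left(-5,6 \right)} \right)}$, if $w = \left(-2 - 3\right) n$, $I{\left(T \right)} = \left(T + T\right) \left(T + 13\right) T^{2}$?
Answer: $154015$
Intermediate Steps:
$n = -3$
$I{\left(T \right)} = 2 T^{3} \left(13 + T\right)$ ($I{\left(T \right)} = 2 T \left(13 + T\right) T^{2} = 2 T^{3} \left(13 + T\right)$)
$w = 15$ ($w = \left(-2 - 3\right) \left(-3\right) = \left(-5\right) \left(-3\right) = 15$)
$w - 77 I{\left(B{\left(-5,6 \right)} \right)} = 15 - 77 \cdot 2 \left(-5\right)^{3} \left(13 - 5\right) = 15 - 77 \cdot 2 \left(-125\right) 8 = 15 - -154000 = 15 + 154000 = 154015$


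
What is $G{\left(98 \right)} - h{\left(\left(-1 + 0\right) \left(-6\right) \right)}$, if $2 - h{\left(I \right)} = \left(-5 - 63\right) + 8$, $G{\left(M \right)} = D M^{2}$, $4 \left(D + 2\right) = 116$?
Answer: $259246$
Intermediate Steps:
$D = 27$ ($D = -2 + \frac{1}{4} \cdot 116 = -2 + 29 = 27$)
$G{\left(M \right)} = 27 M^{2}$
$h{\left(I \right)} = 62$ ($h{\left(I \right)} = 2 - \left(\left(-5 - 63\right) + 8\right) = 2 - \left(-68 + 8\right) = 2 - -60 = 2 + 60 = 62$)
$G{\left(98 \right)} - h{\left(\left(-1 + 0\right) \left(-6\right) \right)} = 27 \cdot 98^{2} - 62 = 27 \cdot 9604 - 62 = 259308 - 62 = 259246$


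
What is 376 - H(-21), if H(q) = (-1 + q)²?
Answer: -108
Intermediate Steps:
376 - H(-21) = 376 - (-1 - 21)² = 376 - 1*(-22)² = 376 - 1*484 = 376 - 484 = -108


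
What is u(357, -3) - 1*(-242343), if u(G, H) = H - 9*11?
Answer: 242241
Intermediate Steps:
u(G, H) = -99 + H (u(G, H) = H - 99 = -99 + H)
u(357, -3) - 1*(-242343) = (-99 - 3) - 1*(-242343) = -102 + 242343 = 242241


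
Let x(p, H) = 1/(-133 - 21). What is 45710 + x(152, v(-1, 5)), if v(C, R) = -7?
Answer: 7039339/154 ≈ 45710.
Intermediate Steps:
x(p, H) = -1/154 (x(p, H) = 1/(-154) = -1/154)
45710 + x(152, v(-1, 5)) = 45710 - 1/154 = 7039339/154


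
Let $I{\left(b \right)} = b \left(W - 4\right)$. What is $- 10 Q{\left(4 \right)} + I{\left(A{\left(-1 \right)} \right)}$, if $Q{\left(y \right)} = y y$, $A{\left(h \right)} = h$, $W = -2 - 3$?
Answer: $-151$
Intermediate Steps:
$W = -5$
$Q{\left(y \right)} = y^{2}$
$I{\left(b \right)} = - 9 b$ ($I{\left(b \right)} = b \left(-5 - 4\right) = b \left(-9\right) = - 9 b$)
$- 10 Q{\left(4 \right)} + I{\left(A{\left(-1 \right)} \right)} = - 10 \cdot 4^{2} - -9 = \left(-10\right) 16 + 9 = -160 + 9 = -151$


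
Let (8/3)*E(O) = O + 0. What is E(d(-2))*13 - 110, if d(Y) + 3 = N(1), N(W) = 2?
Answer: -919/8 ≈ -114.88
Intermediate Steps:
d(Y) = -1 (d(Y) = -3 + 2 = -1)
E(O) = 3*O/8 (E(O) = 3*(O + 0)/8 = 3*O/8)
E(d(-2))*13 - 110 = ((3/8)*(-1))*13 - 110 = -3/8*13 - 110 = -39/8 - 110 = -919/8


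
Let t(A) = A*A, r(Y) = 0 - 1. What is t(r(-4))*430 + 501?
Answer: 931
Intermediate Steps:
r(Y) = -1
t(A) = A**2
t(r(-4))*430 + 501 = (-1)**2*430 + 501 = 1*430 + 501 = 430 + 501 = 931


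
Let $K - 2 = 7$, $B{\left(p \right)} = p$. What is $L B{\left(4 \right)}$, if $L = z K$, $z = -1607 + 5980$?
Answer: $157428$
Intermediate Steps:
$z = 4373$
$K = 9$ ($K = 2 + 7 = 9$)
$L = 39357$ ($L = 4373 \cdot 9 = 39357$)
$L B{\left(4 \right)} = 39357 \cdot 4 = 157428$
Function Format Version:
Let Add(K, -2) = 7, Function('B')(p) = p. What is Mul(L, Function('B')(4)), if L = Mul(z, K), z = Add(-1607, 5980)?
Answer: 157428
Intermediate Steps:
z = 4373
K = 9 (K = Add(2, 7) = 9)
L = 39357 (L = Mul(4373, 9) = 39357)
Mul(L, Function('B')(4)) = Mul(39357, 4) = 157428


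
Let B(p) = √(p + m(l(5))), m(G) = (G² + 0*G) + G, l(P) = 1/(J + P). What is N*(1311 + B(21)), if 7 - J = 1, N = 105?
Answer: 137655 + 105*√2553/11 ≈ 1.3814e+5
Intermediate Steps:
J = 6 (J = 7 - 1*1 = 7 - 1 = 6)
l(P) = 1/(6 + P)
m(G) = G + G² (m(G) = (G² + 0) + G = G² + G = G + G²)
B(p) = √(12/121 + p) (B(p) = √(p + (1 + 1/(6 + 5))/(6 + 5)) = √(p + (1 + 1/11)/11) = √(p + (1/11)*(12/11)) = √(p + 12/121) = √(12/121 + p))
N*(1311 + B(21)) = 105*(1311 + √(12 + 121*21)/11) = 105*(1311 + √(12 + 2541)/11) = 105*(1311 + √2553/11) = 137655 + 105*√2553/11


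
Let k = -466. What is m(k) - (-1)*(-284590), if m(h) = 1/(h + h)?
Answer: -265237881/932 ≈ -2.8459e+5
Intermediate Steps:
m(h) = 1/(2*h)
m(k) - (-1)*(-284590) = (½)/(-466) - (-1)*(-284590) = (½)*(-1/466) - 1*284590 = -1/932 - 284590 = -265237881/932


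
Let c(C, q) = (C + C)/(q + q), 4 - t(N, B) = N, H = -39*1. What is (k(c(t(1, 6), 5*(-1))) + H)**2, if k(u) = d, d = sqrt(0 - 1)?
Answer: (39 - I)**2 ≈ 1520.0 - 78.0*I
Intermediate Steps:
H = -39
t(N, B) = 4 - N
c(C, q) = C/q (c(C, q) = (2*C)/((2*q)) = (2*C)*(1/(2*q)) = C/q)
d = I (d = sqrt(-1) = I ≈ 1.0*I)
k(u) = I
(k(c(t(1, 6), 5*(-1))) + H)**2 = (I - 39)**2 = (-39 + I)**2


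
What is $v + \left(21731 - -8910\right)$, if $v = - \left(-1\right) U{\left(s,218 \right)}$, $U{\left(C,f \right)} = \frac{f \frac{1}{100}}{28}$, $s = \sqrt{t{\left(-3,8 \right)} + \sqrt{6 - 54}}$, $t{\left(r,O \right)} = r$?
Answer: $\frac{42897509}{1400} \approx 30641.0$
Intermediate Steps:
$s = \sqrt{-3 + 4 i \sqrt{3}}$ ($s = \sqrt{-3 + \sqrt{6 - 54}} = \sqrt{-3 + \sqrt{-48}} = \sqrt{-3 + 4 i \sqrt{3}} \approx 1.5083 + 2.2967 i$)
$U{\left(C,f \right)} = \frac{f}{2800}$ ($U{\left(C,f \right)} = f \frac{1}{100} \cdot \frac{1}{28} = \frac{f}{100} \cdot \frac{1}{28} = \frac{f}{2800}$)
$v = \frac{109}{1400}$ ($v = - \left(-1\right) \frac{1}{2800} \cdot 218 = - \frac{\left(-1\right) 109}{1400} = \left(-1\right) \left(- \frac{109}{1400}\right) = \frac{109}{1400} \approx 0.077857$)
$v + \left(21731 - -8910\right) = \frac{109}{1400} + \left(21731 - -8910\right) = \frac{109}{1400} + \left(21731 + 8910\right) = \frac{109}{1400} + 30641 = \frac{42897509}{1400}$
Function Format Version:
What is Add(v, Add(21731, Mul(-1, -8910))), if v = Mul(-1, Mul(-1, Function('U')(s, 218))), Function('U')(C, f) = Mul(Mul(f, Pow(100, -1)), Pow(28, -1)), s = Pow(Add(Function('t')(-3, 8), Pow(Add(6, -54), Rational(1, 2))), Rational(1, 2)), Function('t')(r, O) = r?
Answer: Rational(42897509, 1400) ≈ 30641.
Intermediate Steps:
s = Pow(Add(-3, Mul(4, I, Pow(3, Rational(1, 2)))), Rational(1, 2)) (s = Pow(Add(-3, Pow(Add(6, -54), Rational(1, 2))), Rational(1, 2)) = Pow(Add(-3, Pow(-48, Rational(1, 2))), Rational(1, 2)) = Pow(Add(-3, Mul(4, I, Pow(3, Rational(1, 2)))), Rational(1, 2)) ≈ Add(1.5083, Mul(2.2967, I)))
Function('U')(C, f) = Mul(Rational(1, 2800), f) (Function('U')(C, f) = Mul(Mul(f, Rational(1, 100)), Rational(1, 28)) = Mul(Mul(Rational(1, 100), f), Rational(1, 28)) = Mul(Rational(1, 2800), f))
v = Rational(109, 1400) (v = Mul(-1, Mul(-1, Mul(Rational(1, 2800), 218))) = Mul(-1, Mul(-1, Rational(109, 1400))) = Mul(-1, Rational(-109, 1400)) = Rational(109, 1400) ≈ 0.077857)
Add(v, Add(21731, Mul(-1, -8910))) = Add(Rational(109, 1400), Add(21731, Mul(-1, -8910))) = Add(Rational(109, 1400), Add(21731, 8910)) = Add(Rational(109, 1400), 30641) = Rational(42897509, 1400)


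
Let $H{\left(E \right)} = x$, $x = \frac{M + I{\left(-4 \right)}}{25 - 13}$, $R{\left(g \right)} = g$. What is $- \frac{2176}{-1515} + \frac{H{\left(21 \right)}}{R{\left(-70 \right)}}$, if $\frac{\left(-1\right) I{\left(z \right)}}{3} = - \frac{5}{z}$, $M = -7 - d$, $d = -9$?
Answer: $\frac{69733}{48480} \approx 1.4384$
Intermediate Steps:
$M = 2$ ($M = -7 - -9 = -7 + 9 = 2$)
$I{\left(z \right)} = \frac{15}{z}$ ($I{\left(z \right)} = - 3 \left(- \frac{5}{z}\right) = \frac{15}{z}$)
$x = - \frac{7}{48}$ ($x = \frac{2 + \frac{15}{-4}}{25 - 13} = \frac{2 + 15 \left(- \frac{1}{4}\right)}{12} = \left(2 - \frac{15}{4}\right) \frac{1}{12} = \left(- \frac{7}{4}\right) \frac{1}{12} = - \frac{7}{48} \approx -0.14583$)
$H{\left(E \right)} = - \frac{7}{48}$
$- \frac{2176}{-1515} + \frac{H{\left(21 \right)}}{R{\left(-70 \right)}} = - \frac{2176}{-1515} - \frac{7}{48 \left(-70\right)} = \left(-2176\right) \left(- \frac{1}{1515}\right) - - \frac{1}{480} = \frac{2176}{1515} + \frac{1}{480} = \frac{69733}{48480}$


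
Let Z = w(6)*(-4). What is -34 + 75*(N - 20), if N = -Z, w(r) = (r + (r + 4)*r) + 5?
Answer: 19766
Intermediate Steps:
w(r) = 5 + r + r*(4 + r) (w(r) = (r + (4 + r)*r) + 5 = (r + r*(4 + r)) + 5 = 5 + r + r*(4 + r))
Z = -284 (Z = (5 + 6² + 5*6)*(-4) = (5 + 36 + 30)*(-4) = 71*(-4) = -284)
N = 284 (N = -1*(-284) = 284)
-34 + 75*(N - 20) = -34 + 75*(284 - 20) = -34 + 75*264 = -34 + 19800 = 19766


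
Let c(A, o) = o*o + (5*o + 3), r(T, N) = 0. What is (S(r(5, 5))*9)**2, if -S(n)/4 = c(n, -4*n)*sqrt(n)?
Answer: 0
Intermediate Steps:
c(A, o) = 3 + o**2 + 5*o (c(A, o) = o**2 + (3 + 5*o) = 3 + o**2 + 5*o)
S(n) = -4*sqrt(n)*(3 - 20*n + 16*n**2) (S(n) = -4*(3 + (-4*n)**2 + 5*(-4*n))*sqrt(n) = -4*(3 + 16*n**2 - 20*n)*sqrt(n) = -4*(3 - 20*n + 16*n**2)*sqrt(n) = -4*sqrt(n)*(3 - 20*n + 16*n**2))
(S(r(5, 5))*9)**2 = ((sqrt(0)*(-12 - 64*0**2 + 80*0))*9)**2 = ((0*(-12 - 64*0 + 0))*9)**2 = ((0*(-12 + 0 + 0))*9)**2 = ((0*(-12))*9)**2 = (0*9)**2 = 0**2 = 0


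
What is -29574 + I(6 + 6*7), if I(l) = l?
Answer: -29526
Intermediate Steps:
-29574 + I(6 + 6*7) = -29574 + (6 + 6*7) = -29574 + (6 + 42) = -29574 + 48 = -29526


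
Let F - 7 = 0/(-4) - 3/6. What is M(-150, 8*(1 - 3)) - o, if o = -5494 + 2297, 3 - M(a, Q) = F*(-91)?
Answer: 7583/2 ≈ 3791.5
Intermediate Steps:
F = 13/2 (F = 7 + (0/(-4) - 3/6) = 7 + (0*(-¼) - 3*⅙) = 7 + (0 - ½) = 7 - ½ = 13/2 ≈ 6.5000)
M(a, Q) = 1189/2 (M(a, Q) = 3 - 13*(-91)/2 = 3 - 1*(-1183/2) = 3 + 1183/2 = 1189/2)
o = -3197
M(-150, 8*(1 - 3)) - o = 1189/2 - 1*(-3197) = 1189/2 + 3197 = 7583/2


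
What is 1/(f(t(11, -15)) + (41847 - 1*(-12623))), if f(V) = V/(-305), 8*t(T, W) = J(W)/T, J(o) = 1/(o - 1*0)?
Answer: 402600/21929622001 ≈ 1.8359e-5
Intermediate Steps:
J(o) = 1/o (J(o) = 1/(o + 0) = 1/o)
t(T, W) = 1/(8*T*W) (t(T, W) = (1/(W*T))/8 = (1/(T*W))/8 = 1/(8*T*W))
f(V) = -V/305 (f(V) = V*(-1/305) = -V/305)
1/(f(t(11, -15)) + (41847 - 1*(-12623))) = 1/(-1/(2440*11*(-15)) + (41847 - 1*(-12623))) = 1/(-(-1)/(2440*11*15) + (41847 + 12623)) = 1/(-1/305*(-1/1320) + 54470) = 1/(1/402600 + 54470) = 1/(21929622001/402600) = 402600/21929622001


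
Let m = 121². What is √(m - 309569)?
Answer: 4*I*√18433 ≈ 543.07*I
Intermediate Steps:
m = 14641
√(m - 309569) = √(14641 - 309569) = √(-294928) = 4*I*√18433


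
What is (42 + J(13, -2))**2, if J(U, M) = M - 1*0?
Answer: 1600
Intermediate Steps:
J(U, M) = M (J(U, M) = M + 0 = M)
(42 + J(13, -2))**2 = (42 - 2)**2 = 40**2 = 1600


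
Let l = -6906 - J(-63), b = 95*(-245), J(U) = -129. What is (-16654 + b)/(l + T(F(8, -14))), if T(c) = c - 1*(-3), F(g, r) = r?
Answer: 39929/6788 ≈ 5.8823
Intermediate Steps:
T(c) = 3 + c (T(c) = c + 3 = 3 + c)
b = -23275
l = -6777 (l = -6906 - 1*(-129) = -6906 + 129 = -6777)
(-16654 + b)/(l + T(F(8, -14))) = (-16654 - 23275)/(-6777 + (3 - 14)) = -39929/(-6777 - 11) = -39929/(-6788) = -39929*(-1/6788) = 39929/6788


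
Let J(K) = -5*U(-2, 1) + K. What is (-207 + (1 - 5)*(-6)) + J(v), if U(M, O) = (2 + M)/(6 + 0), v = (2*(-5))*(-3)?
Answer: -153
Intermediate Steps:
v = 30 (v = -10*(-3) = 30)
U(M, O) = ⅓ + M/6 (U(M, O) = (2 + M)/6 = (2 + M)*(⅙) = ⅓ + M/6)
J(K) = K (J(K) = -5*(⅓ + (⅙)*(-2)) + K = -5*(⅓ - ⅓) + K = -5*0 + K = 0 + K = K)
(-207 + (1 - 5)*(-6)) + J(v) = (-207 + (1 - 5)*(-6)) + 30 = (-207 - 4*(-6)) + 30 = (-207 + 24) + 30 = -183 + 30 = -153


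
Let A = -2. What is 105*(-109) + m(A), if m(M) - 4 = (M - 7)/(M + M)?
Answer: -45755/4 ≈ -11439.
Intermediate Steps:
m(M) = 4 + (-7 + M)/(2*M) (m(M) = 4 + (M - 7)/(M + M) = 4 + (-7 + M)/((2*M)) = 4 + (-7 + M)*(1/(2*M)) = 4 + (-7 + M)/(2*M))
105*(-109) + m(A) = 105*(-109) + (½)*(-7 + 9*(-2))/(-2) = -11445 + (½)*(-½)*(-7 - 18) = -11445 + (½)*(-½)*(-25) = -11445 + 25/4 = -45755/4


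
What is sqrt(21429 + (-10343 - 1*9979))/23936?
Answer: 3*sqrt(123)/23936 ≈ 0.0013900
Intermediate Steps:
sqrt(21429 + (-10343 - 1*9979))/23936 = sqrt(21429 + (-10343 - 9979))*(1/23936) = sqrt(21429 - 20322)*(1/23936) = sqrt(1107)*(1/23936) = (3*sqrt(123))*(1/23936) = 3*sqrt(123)/23936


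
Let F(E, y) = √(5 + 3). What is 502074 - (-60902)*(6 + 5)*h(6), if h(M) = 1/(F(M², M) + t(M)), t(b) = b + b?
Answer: 9540141/17 - 334961*√2/34 ≈ 5.4725e+5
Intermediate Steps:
t(b) = 2*b
F(E, y) = 2*√2 (F(E, y) = √8 = 2*√2)
h(M) = 1/(2*M + 2*√2) (h(M) = 1/(2*√2 + 2*M) = 1/(2*M + 2*√2))
502074 - (-60902)*(6 + 5)*h(6) = 502074 - (-60902)*(6 + 5)*(1/(2*(6 + √2))) = 502074 - (-60902)*11*(1/(2*(6 + √2))) = 502074 - (-60902)*11/(2*(6 + √2)) = 502074 - (-334961)/(6 + √2) = 502074 + 334961/(6 + √2)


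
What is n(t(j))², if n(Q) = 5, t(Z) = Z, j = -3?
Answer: 25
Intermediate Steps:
n(t(j))² = 5² = 25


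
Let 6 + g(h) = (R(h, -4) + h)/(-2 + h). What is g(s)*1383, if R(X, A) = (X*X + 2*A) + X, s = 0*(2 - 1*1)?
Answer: -2766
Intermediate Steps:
s = 0 (s = 0*(2 - 1) = 0*1 = 0)
R(X, A) = X + X**2 + 2*A (R(X, A) = (X**2 + 2*A) + X = X + X**2 + 2*A)
g(h) = -6 + (-8 + h**2 + 2*h)/(-2 + h) (g(h) = -6 + ((h + h**2 + 2*(-4)) + h)/(-2 + h) = -6 + ((h + h**2 - 8) + h)/(-2 + h) = -6 + ((-8 + h + h**2) + h)/(-2 + h) = -6 + (-8 + h**2 + 2*h)/(-2 + h))
g(s)*1383 = (-2 + 0)*1383 = -2*1383 = -2766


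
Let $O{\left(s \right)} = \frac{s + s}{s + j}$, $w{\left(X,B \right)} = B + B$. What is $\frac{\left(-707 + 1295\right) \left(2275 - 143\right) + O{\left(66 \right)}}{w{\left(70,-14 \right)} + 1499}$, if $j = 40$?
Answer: $\frac{66441714}{77963} \approx 852.22$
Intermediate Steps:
$w{\left(X,B \right)} = 2 B$
$O{\left(s \right)} = \frac{2 s}{40 + s}$ ($O{\left(s \right)} = \frac{s + s}{s + 40} = \frac{2 s}{40 + s}$)
$\frac{\left(-707 + 1295\right) \left(2275 - 143\right) + O{\left(66 \right)}}{w{\left(70,-14 \right)} + 1499} = \frac{\left(-707 + 1295\right) \left(2275 - 143\right) + 2 \cdot 66 \frac{1}{40 + 66}}{2 \left(-14\right) + 1499} = \frac{588 \cdot 2132 + 2 \cdot 66 \cdot \frac{1}{106}}{-28 + 1499} = \frac{1253616 + 2 \cdot 66 \cdot \frac{1}{106}}{1471} = \left(1253616 + \frac{66}{53}\right) \frac{1}{1471} = \frac{66441714}{53} \cdot \frac{1}{1471} = \frac{66441714}{77963}$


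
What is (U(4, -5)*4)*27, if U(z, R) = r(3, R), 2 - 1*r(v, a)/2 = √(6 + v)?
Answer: -216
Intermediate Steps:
r(v, a) = 4 - 2*√(6 + v)
U(z, R) = -2 (U(z, R) = 4 - 2*√(6 + 3) = 4 - 2*√9 = 4 - 2*3 = 4 - 6 = -2)
(U(4, -5)*4)*27 = -2*4*27 = -8*27 = -216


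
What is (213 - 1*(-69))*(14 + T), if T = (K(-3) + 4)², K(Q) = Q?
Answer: 4230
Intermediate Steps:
T = 1 (T = (-3 + 4)² = 1² = 1)
(213 - 1*(-69))*(14 + T) = (213 - 1*(-69))*(14 + 1) = (213 + 69)*15 = 282*15 = 4230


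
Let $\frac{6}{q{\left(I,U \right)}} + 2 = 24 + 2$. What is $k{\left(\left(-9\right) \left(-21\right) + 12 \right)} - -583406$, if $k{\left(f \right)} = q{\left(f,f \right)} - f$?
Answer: $\frac{2332821}{4} \approx 5.8321 \cdot 10^{5}$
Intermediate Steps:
$q{\left(I,U \right)} = \frac{1}{4}$ ($q{\left(I,U \right)} = \frac{6}{-2 + \left(24 + 2\right)} = \frac{6}{-2 + 26} = \frac{6}{24} = 6 \cdot \frac{1}{24} = \frac{1}{4}$)
$k{\left(f \right)} = \frac{1}{4} - f$
$k{\left(\left(-9\right) \left(-21\right) + 12 \right)} - -583406 = \left(\frac{1}{4} - \left(\left(-9\right) \left(-21\right) + 12\right)\right) - -583406 = \left(\frac{1}{4} - \left(189 + 12\right)\right) + 583406 = \left(\frac{1}{4} - 201\right) + 583406 = - \frac{803}{4} + 583406 = \frac{2332821}{4}$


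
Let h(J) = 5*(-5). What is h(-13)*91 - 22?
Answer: -2297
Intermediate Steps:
h(J) = -25
h(-13)*91 - 22 = -25*91 - 22 = -2275 - 22 = -2297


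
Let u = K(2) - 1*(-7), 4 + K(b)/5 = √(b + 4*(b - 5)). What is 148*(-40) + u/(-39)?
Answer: -17759/3 - 5*I*√10/39 ≈ -5919.7 - 0.40542*I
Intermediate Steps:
K(b) = -20 + 5*√(-20 + 5*b) (K(b) = -20 + 5*√(b + 4*(b - 5)) = -20 + 5*√(b + 4*(-5 + b)) = -20 + 5*√(b + (-20 + 4*b)) = -20 + 5*√(-20 + 5*b))
u = -13 + 5*I*√10 (u = (-20 + 5*√(-20 + 5*2)) - 1*(-7) = (-20 + 5*√(-20 + 10)) + 7 = (-20 + 5*√(-10)) + 7 = (-20 + 5*(I*√10)) + 7 = (-20 + 5*I*√10) + 7 = -13 + 5*I*√10 ≈ -13.0 + 15.811*I)
148*(-40) + u/(-39) = 148*(-40) + (-13 + 5*I*√10)/(-39) = -5920 + (-13 + 5*I*√10)*(-1/39) = -5920 + (⅓ - 5*I*√10/39) = -17759/3 - 5*I*√10/39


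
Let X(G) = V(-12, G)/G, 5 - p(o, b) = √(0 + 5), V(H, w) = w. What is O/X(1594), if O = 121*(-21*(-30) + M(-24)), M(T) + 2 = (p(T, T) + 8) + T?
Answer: 74657 - 121*√5 ≈ 74387.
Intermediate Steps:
p(o, b) = 5 - √5 (p(o, b) = 5 - √(0 + 5) = 5 - √5)
M(T) = 11 + T - √5 (M(T) = -2 + (((5 - √5) + 8) + T) = -2 + ((13 - √5) + T) = -2 + (13 + T - √5) = 11 + T - √5)
X(G) = 1 (X(G) = G/G = 1)
O = 74657 - 121*√5 (O = 121*(-21*(-30) + (11 - 24 - √5)) = 121*(630 + (-13 - √5)) = 121*(617 - √5) = 74657 - 121*√5 ≈ 74387.)
O/X(1594) = (74657 - 121*√5)/1 = (74657 - 121*√5)*1 = 74657 - 121*√5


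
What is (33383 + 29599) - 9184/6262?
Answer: 197192050/3131 ≈ 62981.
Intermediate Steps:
(33383 + 29599) - 9184/6262 = 62982 - 9184*1/6262 = 62982 - 4592/3131 = 197192050/3131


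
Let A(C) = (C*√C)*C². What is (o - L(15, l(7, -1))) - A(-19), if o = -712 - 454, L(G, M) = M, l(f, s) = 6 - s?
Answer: -1173 + 6859*I*√19 ≈ -1173.0 + 29898.0*I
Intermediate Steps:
o = -1166
A(C) = C^(7/2) (A(C) = C^(3/2)*C² = C^(7/2))
(o - L(15, l(7, -1))) - A(-19) = (-1166 - (6 - 1*(-1))) - (-19)^(7/2) = (-1166 - (6 + 1)) - (-6859)*I*√19 = (-1166 - 1*7) + 6859*I*√19 = (-1166 - 7) + 6859*I*√19 = -1173 + 6859*I*√19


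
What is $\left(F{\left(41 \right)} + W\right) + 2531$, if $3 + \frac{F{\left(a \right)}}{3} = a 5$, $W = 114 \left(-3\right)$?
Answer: $2795$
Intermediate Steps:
$W = -342$
$F{\left(a \right)} = -9 + 15 a$ ($F{\left(a \right)} = -9 + 3 a 5 = -9 + 3 \cdot 5 a = -9 + 15 a$)
$\left(F{\left(41 \right)} + W\right) + 2531 = \left(\left(-9 + 15 \cdot 41\right) - 342\right) + 2531 = \left(\left(-9 + 615\right) - 342\right) + 2531 = \left(606 - 342\right) + 2531 = 264 + 2531 = 2795$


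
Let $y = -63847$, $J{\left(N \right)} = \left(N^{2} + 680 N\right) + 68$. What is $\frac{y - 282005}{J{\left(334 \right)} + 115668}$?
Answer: $- \frac{86463}{113603} \approx -0.7611$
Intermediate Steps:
$J{\left(N \right)} = 68 + N^{2} + 680 N$
$\frac{y - 282005}{J{\left(334 \right)} + 115668} = \frac{-63847 - 282005}{\left(68 + 334^{2} + 680 \cdot 334\right) + 115668} = - \frac{345852}{\left(68 + 111556 + 227120\right) + 115668} = - \frac{345852}{338744 + 115668} = - \frac{345852}{454412} = \left(-345852\right) \frac{1}{454412} = - \frac{86463}{113603}$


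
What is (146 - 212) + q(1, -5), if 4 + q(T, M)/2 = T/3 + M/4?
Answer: -455/6 ≈ -75.833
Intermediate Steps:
q(T, M) = -8 + M/2 + 2*T/3 (q(T, M) = -8 + 2*(T/3 + M/4) = -8 + (M/2 + 2*T/3) = -8 + M/2 + 2*T/3)
(146 - 212) + q(1, -5) = (146 - 212) + (-8 + (½)*(-5) + (⅔)*1) = -66 + (-8 - 5/2 + ⅔) = -66 - 59/6 = -455/6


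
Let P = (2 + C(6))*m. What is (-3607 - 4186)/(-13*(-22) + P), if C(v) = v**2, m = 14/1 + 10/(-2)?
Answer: -7793/628 ≈ -12.409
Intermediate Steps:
m = 9 (m = 14*1 + 10*(-1/2) = 14 - 5 = 9)
P = 342 (P = (2 + 6**2)*9 = (2 + 36)*9 = 38*9 = 342)
(-3607 - 4186)/(-13*(-22) + P) = (-3607 - 4186)/(-13*(-22) + 342) = -7793/(286 + 342) = -7793/628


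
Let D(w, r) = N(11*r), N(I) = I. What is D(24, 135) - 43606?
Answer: -42121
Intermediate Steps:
D(w, r) = 11*r
D(24, 135) - 43606 = 11*135 - 43606 = 1485 - 43606 = -42121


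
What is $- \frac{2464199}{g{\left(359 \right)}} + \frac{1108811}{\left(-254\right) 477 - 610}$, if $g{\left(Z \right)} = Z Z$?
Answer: $- \frac{442965254323}{15693581608} \approx -28.226$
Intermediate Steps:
$g{\left(Z \right)} = Z^{2}$
$- \frac{2464199}{g{\left(359 \right)}} + \frac{1108811}{\left(-254\right) 477 - 610} = - \frac{2464199}{359^{2}} + \frac{1108811}{\left(-254\right) 477 - 610} = - \frac{2464199}{128881} + \frac{1108811}{-121158 - 610} = \left(-2464199\right) \frac{1}{128881} + \frac{1108811}{-121768} = - \frac{2464199}{128881} + 1108811 \left(- \frac{1}{121768}\right) = - \frac{2464199}{128881} - \frac{1108811}{121768} = - \frac{442965254323}{15693581608}$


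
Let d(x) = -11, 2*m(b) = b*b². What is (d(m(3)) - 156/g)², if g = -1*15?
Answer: 9/25 ≈ 0.36000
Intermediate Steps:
g = -15
m(b) = b³/2 (m(b) = (b*b²)/2 = b³/2)
(d(m(3)) - 156/g)² = (-11 - 156/(-15))² = (-11 - 156*(-1/15))² = (-11 + 52/5)² = (-⅗)² = 9/25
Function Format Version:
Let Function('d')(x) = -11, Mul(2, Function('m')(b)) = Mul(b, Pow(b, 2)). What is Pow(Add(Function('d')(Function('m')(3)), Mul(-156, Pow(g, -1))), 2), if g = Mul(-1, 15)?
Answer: Rational(9, 25) ≈ 0.36000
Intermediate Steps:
g = -15
Function('m')(b) = Mul(Rational(1, 2), Pow(b, 3)) (Function('m')(b) = Mul(Rational(1, 2), Mul(b, Pow(b, 2))) = Mul(Rational(1, 2), Pow(b, 3)))
Pow(Add(Function('d')(Function('m')(3)), Mul(-156, Pow(g, -1))), 2) = Pow(Add(-11, Mul(-156, Pow(-15, -1))), 2) = Pow(Add(-11, Mul(-156, Rational(-1, 15))), 2) = Pow(Add(-11, Rational(52, 5)), 2) = Pow(Rational(-3, 5), 2) = Rational(9, 25)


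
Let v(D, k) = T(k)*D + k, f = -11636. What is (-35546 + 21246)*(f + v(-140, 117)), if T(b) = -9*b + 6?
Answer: -1931372300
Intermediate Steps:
T(b) = 6 - 9*b
v(D, k) = k + D*(6 - 9*k) (v(D, k) = (6 - 9*k)*D + k = D*(6 - 9*k) + k = k + D*(6 - 9*k))
(-35546 + 21246)*(f + v(-140, 117)) = (-35546 + 21246)*(-11636 + (117 - 3*(-140)*(-2 + 3*117))) = -14300*(-11636 + (117 - 3*(-140)*(-2 + 351))) = -14300*(-11636 + (117 - 3*(-140)*349)) = -14300*(-11636 + (117 + 146580)) = -14300*(-11636 + 146697) = -14300*135061 = -1931372300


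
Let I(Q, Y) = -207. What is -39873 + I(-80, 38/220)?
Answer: -40080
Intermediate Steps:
-39873 + I(-80, 38/220) = -39873 - 207 = -40080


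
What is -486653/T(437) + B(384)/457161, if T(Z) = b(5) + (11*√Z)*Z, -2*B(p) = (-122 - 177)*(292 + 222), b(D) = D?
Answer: 777062848293949/4616351335829868 - 2339340971*√437/10097867788 ≈ -4.6746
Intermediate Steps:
B(p) = 76843 (B(p) = -(-122 - 177)*(292 + 222)/2 = -(-299)*514/2 = -½*(-153686) = 76843)
T(Z) = 5 + 11*Z^(3/2) (T(Z) = 5 + (11*√Z)*Z = 5 + 11*Z^(3/2))
-486653/T(437) + B(384)/457161 = -486653/(5 + 11*437^(3/2)) + 76843/457161 = -486653/(5 + 11*(437*√437)) + 76843*(1/457161) = -486653/(5 + 4807*√437) + 76843/457161 = 76843/457161 - 486653/(5 + 4807*√437)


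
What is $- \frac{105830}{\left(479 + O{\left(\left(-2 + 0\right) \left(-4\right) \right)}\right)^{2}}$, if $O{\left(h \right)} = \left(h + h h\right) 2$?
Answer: $- \frac{105830}{388129} \approx -0.27267$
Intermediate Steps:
$O{\left(h \right)} = 2 h + 2 h^{2}$ ($O{\left(h \right)} = \left(h + h^{2}\right) 2 = 2 h + 2 h^{2}$)
$- \frac{105830}{\left(479 + O{\left(\left(-2 + 0\right) \left(-4\right) \right)}\right)^{2}} = - \frac{105830}{\left(479 + 2 \left(-2 + 0\right) \left(-4\right) \left(1 + \left(-2 + 0\right) \left(-4\right)\right)\right)^{2}} = - \frac{105830}{\left(479 + 2 \left(\left(-2\right) \left(-4\right)\right) \left(1 - -8\right)\right)^{2}} = - \frac{105830}{\left(479 + 2 \cdot 8 \left(1 + 8\right)\right)^{2}} = - \frac{105830}{\left(479 + 2 \cdot 8 \cdot 9\right)^{2}} = - \frac{105830}{\left(479 + 144\right)^{2}} = - \frac{105830}{623^{2}} = - \frac{105830}{388129}$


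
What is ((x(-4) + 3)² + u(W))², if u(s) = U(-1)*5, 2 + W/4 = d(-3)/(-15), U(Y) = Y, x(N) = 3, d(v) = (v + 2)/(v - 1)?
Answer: 961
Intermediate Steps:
d(v) = (2 + v)/(-1 + v)
W = -121/15 (W = -8 + 4*(((2 - 3)/(-1 - 3))/(-15)) = -8 + 4*((-1/(-4))*(-1/15)) = -8 + 4*(-¼*(-1)*(-1/15)) = -8 + 4*((¼)*(-1/15)) = -8 + 4*(-1/60) = -8 - 1/15 = -121/15 ≈ -8.0667)
u(s) = -5 (u(s) = -1*5 = -5)
((x(-4) + 3)² + u(W))² = ((3 + 3)² - 5)² = (6² - 5)² = (36 - 5)² = 31² = 961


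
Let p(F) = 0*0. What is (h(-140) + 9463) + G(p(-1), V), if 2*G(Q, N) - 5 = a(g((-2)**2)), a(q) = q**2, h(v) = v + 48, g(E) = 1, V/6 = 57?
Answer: 9374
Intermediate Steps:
V = 342 (V = 6*57 = 342)
h(v) = 48 + v
p(F) = 0
G(Q, N) = 3 (G(Q, N) = 5/2 + (1/2)*1**2 = 5/2 + (1/2)*1 = 5/2 + 1/2 = 3)
(h(-140) + 9463) + G(p(-1), V) = ((48 - 140) + 9463) + 3 = (-92 + 9463) + 3 = 9371 + 3 = 9374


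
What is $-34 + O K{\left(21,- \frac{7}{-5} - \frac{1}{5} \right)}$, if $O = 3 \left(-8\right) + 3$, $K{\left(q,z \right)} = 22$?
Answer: $-496$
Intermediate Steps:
$O = -21$ ($O = -24 + 3 = -21$)
$-34 + O K{\left(21,- \frac{7}{-5} - \frac{1}{5} \right)} = -34 - 462 = -496$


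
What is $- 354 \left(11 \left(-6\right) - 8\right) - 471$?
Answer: $25725$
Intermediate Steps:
$- 354 \left(11 \left(-6\right) - 8\right) - 471 = - 354 \left(-66 - 8\right) - 471 = \left(-354\right) \left(-74\right) - 471 = 26196 - 471 = 25725$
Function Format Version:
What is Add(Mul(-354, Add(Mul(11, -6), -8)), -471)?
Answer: 25725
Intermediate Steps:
Add(Mul(-354, Add(Mul(11, -6), -8)), -471) = Add(Mul(-354, Add(-66, -8)), -471) = Add(Mul(-354, -74), -471) = Add(26196, -471) = 25725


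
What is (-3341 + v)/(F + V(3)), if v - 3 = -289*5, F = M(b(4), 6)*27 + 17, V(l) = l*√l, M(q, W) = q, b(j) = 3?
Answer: -468734/9577 + 14349*√3/9577 ≈ -46.349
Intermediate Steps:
V(l) = l^(3/2)
F = 98 (F = 3*27 + 17 = 81 + 17 = 98)
v = -1442 (v = 3 - 289*5 = 3 - 1445 = -1442)
(-3341 + v)/(F + V(3)) = (-3341 - 1442)/(98 + 3^(3/2)) = -4783/(98 + 3*√3)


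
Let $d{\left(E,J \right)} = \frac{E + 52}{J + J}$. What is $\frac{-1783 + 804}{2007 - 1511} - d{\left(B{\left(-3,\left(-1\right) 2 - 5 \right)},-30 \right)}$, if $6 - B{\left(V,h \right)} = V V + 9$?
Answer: $- \frac{1945}{1488} \approx -1.3071$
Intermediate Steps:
$B{\left(V,h \right)} = -3 - V^{2}$ ($B{\left(V,h \right)} = 6 - \left(V V + 9\right) = 6 - \left(V^{2} + 9\right) = 6 - \left(9 + V^{2}\right) = -3 - V^{2}$)
$d{\left(E,J \right)} = \frac{52 + E}{2 J}$
$\frac{-1783 + 804}{2007 - 1511} - d{\left(B{\left(-3,\left(-1\right) 2 - 5 \right)},-30 \right)} = \frac{-1783 + 804}{2007 - 1511} - \frac{52 - 12}{2 \left(-30\right)} = - \frac{979}{496} - \frac{1}{2} \left(- \frac{1}{30}\right) \left(52 - 12\right) = - \frac{979}{496} - \frac{1}{2} \left(- \frac{1}{30}\right) 40 = - \frac{979}{496} - - \frac{2}{3} = - \frac{979}{496} + \frac{2}{3} = - \frac{1945}{1488}$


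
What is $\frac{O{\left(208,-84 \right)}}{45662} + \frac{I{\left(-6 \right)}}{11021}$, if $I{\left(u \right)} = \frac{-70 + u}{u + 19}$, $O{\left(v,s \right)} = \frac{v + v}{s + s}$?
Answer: $- \frac{40163374}{68692383123} \approx -0.00058468$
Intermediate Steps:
$O{\left(v,s \right)} = \frac{v}{s}$ ($O{\left(v,s \right)} = \frac{2 v}{2 s} = 2 v \frac{1}{2 s} = \frac{v}{s}$)
$I{\left(u \right)} = \frac{-70 + u}{19 + u}$
$\frac{O{\left(208,-84 \right)}}{45662} + \frac{I{\left(-6 \right)}}{11021} = \frac{208 \frac{1}{-84}}{45662} + \frac{\frac{1}{19 - 6} \left(-70 - 6\right)}{11021} = 208 \left(- \frac{1}{84}\right) \frac{1}{45662} + \frac{1}{13} \left(-76\right) \frac{1}{11021} = \left(- \frac{52}{21}\right) \frac{1}{45662} + \frac{1}{13} \left(-76\right) \frac{1}{11021} = - \frac{26}{479451} - \frac{76}{143273} = - \frac{40163374}{68692383123}$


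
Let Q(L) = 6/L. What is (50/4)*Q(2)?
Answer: 75/2 ≈ 37.500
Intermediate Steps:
(50/4)*Q(2) = (50/4)*(6/2) = (50*(¼))*(6*(½)) = (25/2)*3 = 75/2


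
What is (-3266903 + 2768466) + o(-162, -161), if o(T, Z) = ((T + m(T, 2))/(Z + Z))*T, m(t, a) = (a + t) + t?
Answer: -80287561/161 ≈ -4.9868e+5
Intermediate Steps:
m(t, a) = a + 2*t
o(T, Z) = T*(2 + 3*T)/(2*Z) (o(T, Z) = ((T + (2 + 2*T))/(Z + Z))*T = ((2 + 3*T)/((2*Z)))*T = ((2 + 3*T)*(1/(2*Z)))*T = ((2 + 3*T)/(2*Z))*T = T*(2 + 3*T)/(2*Z))
(-3266903 + 2768466) + o(-162, -161) = (-3266903 + 2768466) + (1/2)*(-162)*(2 + 3*(-162))/(-161) = -498437 + (1/2)*(-162)*(-1/161)*(2 - 486) = -498437 + (1/2)*(-162)*(-1/161)*(-484) = -498437 - 39204/161 = -80287561/161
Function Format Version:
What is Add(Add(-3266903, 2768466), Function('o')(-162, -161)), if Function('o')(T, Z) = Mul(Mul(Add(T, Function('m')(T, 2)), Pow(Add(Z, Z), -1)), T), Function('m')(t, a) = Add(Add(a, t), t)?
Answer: Rational(-80287561, 161) ≈ -4.9868e+5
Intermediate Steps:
Function('m')(t, a) = Add(a, Mul(2, t))
Function('o')(T, Z) = Mul(Rational(1, 2), T, Pow(Z, -1), Add(2, Mul(3, T))) (Function('o')(T, Z) = Mul(Mul(Add(T, Add(2, Mul(2, T))), Pow(Add(Z, Z), -1)), T) = Mul(Mul(Add(2, Mul(3, T)), Pow(Mul(2, Z), -1)), T) = Mul(Mul(Add(2, Mul(3, T)), Mul(Rational(1, 2), Pow(Z, -1))), T) = Mul(Mul(Rational(1, 2), Pow(Z, -1), Add(2, Mul(3, T))), T) = Mul(Rational(1, 2), T, Pow(Z, -1), Add(2, Mul(3, T))))
Add(Add(-3266903, 2768466), Function('o')(-162, -161)) = Add(Add(-3266903, 2768466), Mul(Rational(1, 2), -162, Pow(-161, -1), Add(2, Mul(3, -162)))) = Add(-498437, Mul(Rational(1, 2), -162, Rational(-1, 161), Add(2, -486))) = Add(-498437, Mul(Rational(1, 2), -162, Rational(-1, 161), -484)) = Add(-498437, Rational(-39204, 161)) = Rational(-80287561, 161)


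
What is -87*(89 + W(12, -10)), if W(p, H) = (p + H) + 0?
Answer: -7917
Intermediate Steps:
W(p, H) = H + p (W(p, H) = (H + p) + 0 = H + p)
-87*(89 + W(12, -10)) = -87*(89 + (-10 + 12)) = -87*(89 + 2) = -87*91 = -7917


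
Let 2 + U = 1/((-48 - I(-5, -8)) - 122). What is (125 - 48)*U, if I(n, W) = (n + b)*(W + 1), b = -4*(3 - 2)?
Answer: -35959/233 ≈ -154.33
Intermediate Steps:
b = -4 (b = -4*1 = -4)
I(n, W) = (1 + W)*(-4 + n) (I(n, W) = (n - 4)*(W + 1) = (-4 + n)*(1 + W) = (1 + W)*(-4 + n))
U = -467/233 (U = -2 + 1/((-48 - (-4 - 5 - 4*(-8) - 8*(-5))) - 122) = -2 + 1/((-48 - (-4 - 5 + 32 + 40)) - 122) = -2 + 1/((-48 - 1*63) - 122) = -2 + 1/((-48 - 63) - 122) = -2 + 1/(-111 - 122) = -2 + 1/(-233) = -2 - 1/233 = -467/233 ≈ -2.0043)
(125 - 48)*U = (125 - 48)*(-467/233) = 77*(-467/233) = -35959/233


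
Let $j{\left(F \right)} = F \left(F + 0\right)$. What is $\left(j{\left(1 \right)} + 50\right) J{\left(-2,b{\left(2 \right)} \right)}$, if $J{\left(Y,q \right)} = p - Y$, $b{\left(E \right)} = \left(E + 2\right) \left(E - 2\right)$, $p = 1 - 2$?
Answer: $51$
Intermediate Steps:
$p = -1$
$b{\left(E \right)} = \left(-2 + E\right) \left(2 + E\right)$ ($b{\left(E \right)} = \left(2 + E\right) \left(-2 + E\right) = \left(-2 + E\right) \left(2 + E\right)$)
$j{\left(F \right)} = F^{2}$ ($j{\left(F \right)} = F F = F^{2}$)
$J{\left(Y,q \right)} = -1 - Y$
$\left(j{\left(1 \right)} + 50\right) J{\left(-2,b{\left(2 \right)} \right)} = \left(1^{2} + 50\right) \left(-1 - -2\right) = \left(1 + 50\right) \left(-1 + 2\right) = 51 \cdot 1 = 51$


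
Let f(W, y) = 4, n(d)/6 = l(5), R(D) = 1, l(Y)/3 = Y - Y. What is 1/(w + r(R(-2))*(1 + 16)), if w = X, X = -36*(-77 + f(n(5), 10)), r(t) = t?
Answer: 1/2645 ≈ 0.00037807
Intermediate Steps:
l(Y) = 0 (l(Y) = 3*(Y - Y) = 3*0 = 0)
n(d) = 0 (n(d) = 6*0 = 0)
X = 2628 (X = -36*(-77 + 4) = -36*(-73) = 2628)
w = 2628
1/(w + r(R(-2))*(1 + 16)) = 1/(2628 + 1*(1 + 16)) = 1/(2628 + 1*17) = 1/(2628 + 17) = 1/2645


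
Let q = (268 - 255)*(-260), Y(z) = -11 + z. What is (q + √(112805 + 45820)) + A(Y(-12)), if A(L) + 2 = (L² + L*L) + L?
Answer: -2347 + 15*√705 ≈ -1948.7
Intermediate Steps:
q = -3380 (q = 13*(-260) = -3380)
A(L) = -2 + L + 2*L² (A(L) = -2 + ((L² + L*L) + L) = -2 + ((L² + L²) + L) = -2 + (2*L² + L) = -2 + (L + 2*L²) = -2 + L + 2*L²)
(q + √(112805 + 45820)) + A(Y(-12)) = (-3380 + √(112805 + 45820)) + (-2 + (-11 - 12) + 2*(-11 - 12)²) = (-3380 + √158625) + (-2 - 23 + 2*(-23)²) = (-3380 + 15*√705) + (-2 - 23 + 2*529) = (-3380 + 15*√705) + (-2 - 23 + 1058) = (-3380 + 15*√705) + 1033 = -2347 + 15*√705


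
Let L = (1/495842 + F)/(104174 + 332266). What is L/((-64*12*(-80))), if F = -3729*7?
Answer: -517718549/531837622222848 ≈ -9.7345e-7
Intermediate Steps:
F = -26103
L = -2588592745/43281056496 (L = (1/495842 - 26103)/(104174 + 332266) = (1/495842 - 26103)/436440 = -12942963725/495842*1/436440 = -2588592745/43281056496 ≈ -0.059809)
L/((-64*12*(-80))) = -2588592745/(43281056496*(-64*12*(-80))) = -2588592745/(43281056496*((-768*(-80)))) = -2588592745/43281056496/61440 = -2588592745/43281056496*1/61440 = -517718549/531837622222848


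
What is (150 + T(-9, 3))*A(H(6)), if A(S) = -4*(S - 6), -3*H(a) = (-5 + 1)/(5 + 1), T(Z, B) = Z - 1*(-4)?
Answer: 30160/9 ≈ 3351.1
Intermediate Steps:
T(Z, B) = 4 + Z (T(Z, B) = Z + 4 = 4 + Z)
H(a) = 2/9 (H(a) = -(-5 + 1)/(3*(5 + 1)) = -(-4)/(3*6) = -1/3*(-2/3) = 2/9)
A(S) = 24 - 4*S (A(S) = -4*(-6 + S) = 24 - 4*S)
(150 + T(-9, 3))*A(H(6)) = (150 + (4 - 9))*(24 - 4*2/9) = (150 - 5)*(24 - 8/9) = 145*(208/9) = 30160/9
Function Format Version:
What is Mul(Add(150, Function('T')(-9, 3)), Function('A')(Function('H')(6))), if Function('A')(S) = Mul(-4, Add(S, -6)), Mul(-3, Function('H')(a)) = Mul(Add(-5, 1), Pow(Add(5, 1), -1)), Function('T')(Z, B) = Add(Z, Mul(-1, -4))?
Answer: Rational(30160, 9) ≈ 3351.1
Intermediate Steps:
Function('T')(Z, B) = Add(4, Z) (Function('T')(Z, B) = Add(Z, 4) = Add(4, Z))
Function('H')(a) = Rational(2, 9) (Function('H')(a) = Mul(Rational(-1, 3), Mul(Add(-5, 1), Pow(Add(5, 1), -1))) = Mul(Rational(-1, 3), Mul(-4, Pow(6, -1))) = Mul(Rational(-1, 3), Mul(-4, Rational(1, 6))) = Mul(Rational(-1, 3), Rational(-2, 3)) = Rational(2, 9))
Function('A')(S) = Add(24, Mul(-4, S)) (Function('A')(S) = Mul(-4, Add(-6, S)) = Add(24, Mul(-4, S)))
Mul(Add(150, Function('T')(-9, 3)), Function('A')(Function('H')(6))) = Mul(Add(150, Add(4, -9)), Add(24, Mul(-4, Rational(2, 9)))) = Mul(Add(150, -5), Add(24, Rational(-8, 9))) = Mul(145, Rational(208, 9)) = Rational(30160, 9)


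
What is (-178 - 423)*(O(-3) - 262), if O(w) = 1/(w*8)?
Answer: 3779689/24 ≈ 1.5749e+5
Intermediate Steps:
O(w) = 1/(8*w)
(-178 - 423)*(O(-3) - 262) = (-178 - 423)*((1/8)/(-3) - 262) = -601*((1/8)*(-1/3) - 262) = -601*(-1/24 - 262) = -601*(-6289/24) = 3779689/24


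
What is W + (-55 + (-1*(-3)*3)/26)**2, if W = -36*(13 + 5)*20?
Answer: -6741719/676 ≈ -9973.0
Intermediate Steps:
W = -12960 (W = -36*18*20 = -648*20 = -12960)
W + (-55 + (-1*(-3)*3)/26)**2 = -12960 + (-55 + (-1*(-3)*3)/26)**2 = -12960 + (-55 + (3*3)*(1/26))**2 = -12960 + (-55 + 9*(1/26))**2 = -12960 + (-55 + 9/26)**2 = -12960 + (-1421/26)**2 = -12960 + 2019241/676 = -6741719/676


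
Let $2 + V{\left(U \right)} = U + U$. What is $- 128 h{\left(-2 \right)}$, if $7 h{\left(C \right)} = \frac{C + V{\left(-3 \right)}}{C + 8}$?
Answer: $\frac{640}{21} \approx 30.476$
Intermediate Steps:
$V{\left(U \right)} = -2 + 2 U$ ($V{\left(U \right)} = -2 + \left(U + U\right) = -2 + 2 U$)
$h{\left(C \right)} = \frac{-8 + C}{7 \left(8 + C\right)}$ ($h{\left(C \right)} = \frac{\left(C + \left(-2 + 2 \left(-3\right)\right)\right) \frac{1}{C + 8}}{7} = \frac{\left(C - 8\right) \frac{1}{8 + C}}{7} = \frac{\left(-8 + C\right) \frac{1}{8 + C}}{7} = \frac{\frac{1}{8 + C} \left(-8 + C\right)}{7} = \frac{-8 + C}{7 \left(8 + C\right)}$)
$- 128 h{\left(-2 \right)} = - 128 \frac{-8 - 2}{7 \left(8 - 2\right)} = - 128 \cdot \frac{1}{7} \cdot \frac{1}{6} \left(-10\right) = \left(-128\right) \left(- \frac{5}{21}\right) = \frac{640}{21}$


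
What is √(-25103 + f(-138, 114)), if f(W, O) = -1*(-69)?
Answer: I*√25034 ≈ 158.22*I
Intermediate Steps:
f(W, O) = 69
√(-25103 + f(-138, 114)) = √(-25103 + 69) = √(-25034) = I*√25034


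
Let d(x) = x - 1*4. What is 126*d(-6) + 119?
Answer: -1141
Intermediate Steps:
d(x) = -4 + x (d(x) = x - 4 = -4 + x)
126*d(-6) + 119 = 126*(-4 - 6) + 119 = 126*(-10) + 119 = -1260 + 119 = -1141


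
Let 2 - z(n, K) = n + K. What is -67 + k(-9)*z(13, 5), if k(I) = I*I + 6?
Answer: -1459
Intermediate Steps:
z(n, K) = 2 - K - n (z(n, K) = 2 - (n + K) = 2 - (K + n) = 2 + (-K - n) = 2 - K - n)
k(I) = 6 + I**2 (k(I) = I**2 + 6 = 6 + I**2)
-67 + k(-9)*z(13, 5) = -67 + (6 + (-9)**2)*(2 - 1*5 - 1*13) = -67 + (6 + 81)*(2 - 5 - 13) = -67 + 87*(-16) = -67 - 1392 = -1459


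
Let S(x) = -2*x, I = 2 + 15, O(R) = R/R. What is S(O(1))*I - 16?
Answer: -50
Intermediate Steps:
O(R) = 1
I = 17
S(O(1))*I - 16 = -2*1*17 - 16 = -2*17 - 16 = -34 - 16 = -50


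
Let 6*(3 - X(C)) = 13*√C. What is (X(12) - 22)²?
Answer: 1252/3 + 494*√3/3 ≈ 702.54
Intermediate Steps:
X(C) = 3 - 13*√C/6
(X(12) - 22)² = ((3 - 13*√3/3) - 22)² = (-19 - 13*√3/3)²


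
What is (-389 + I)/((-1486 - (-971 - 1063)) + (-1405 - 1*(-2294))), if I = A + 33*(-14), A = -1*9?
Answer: -860/1437 ≈ -0.59847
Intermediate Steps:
A = -9
I = -471 (I = -9 + 33*(-14) = -9 - 462 = -471)
(-389 + I)/((-1486 - (-971 - 1063)) + (-1405 - 1*(-2294))) = (-389 - 471)/((-1486 - (-971 - 1063)) + (-1405 - 1*(-2294))) = -860/((-1486 - 1*(-2034)) + (-1405 + 2294)) = -860/((-1486 + 2034) + 889) = -860/(548 + 889) = -860/1437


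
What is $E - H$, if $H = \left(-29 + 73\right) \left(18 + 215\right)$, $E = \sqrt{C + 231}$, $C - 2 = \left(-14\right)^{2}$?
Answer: $-10252 + \sqrt{429} \approx -10231.0$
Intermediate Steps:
$C = 198$ ($C = 2 + \left(-14\right)^{2} = 2 + 196 = 198$)
$E = \sqrt{429}$ ($E = \sqrt{198 + 231} = \sqrt{429} \approx 20.712$)
$H = 10252$ ($H = 44 \cdot 233 = 10252$)
$E - H = \sqrt{429} - 10252 = -10252 + \sqrt{429}$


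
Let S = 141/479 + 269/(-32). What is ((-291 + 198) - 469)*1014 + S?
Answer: -8735061043/15328 ≈ -5.6988e+5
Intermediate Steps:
S = -124339/15328 (S = 141*(1/479) + 269*(-1/32) = 141/479 - 269/32 = -124339/15328 ≈ -8.1119)
((-291 + 198) - 469)*1014 + S = ((-291 + 198) - 469)*1014 - 124339/15328 = (-93 - 469)*1014 - 124339/15328 = -562*1014 - 124339/15328 = -569868 - 124339/15328 = -8735061043/15328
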